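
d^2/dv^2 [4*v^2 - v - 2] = 8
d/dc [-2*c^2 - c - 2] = -4*c - 1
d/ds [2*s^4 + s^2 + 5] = 8*s^3 + 2*s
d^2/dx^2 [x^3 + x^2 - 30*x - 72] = 6*x + 2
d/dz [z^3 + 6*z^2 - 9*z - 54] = 3*z^2 + 12*z - 9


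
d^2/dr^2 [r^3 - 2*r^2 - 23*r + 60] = 6*r - 4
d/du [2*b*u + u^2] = 2*b + 2*u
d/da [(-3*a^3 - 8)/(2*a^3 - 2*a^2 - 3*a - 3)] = (6*a^4 + 18*a^3 + 75*a^2 - 32*a - 24)/(4*a^6 - 8*a^5 - 8*a^4 + 21*a^2 + 18*a + 9)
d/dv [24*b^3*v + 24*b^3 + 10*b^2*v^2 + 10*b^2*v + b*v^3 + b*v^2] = b*(24*b^2 + 20*b*v + 10*b + 3*v^2 + 2*v)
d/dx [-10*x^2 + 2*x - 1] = 2 - 20*x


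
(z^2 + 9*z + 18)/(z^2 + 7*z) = (z^2 + 9*z + 18)/(z*(z + 7))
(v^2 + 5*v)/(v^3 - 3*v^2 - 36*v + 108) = v*(v + 5)/(v^3 - 3*v^2 - 36*v + 108)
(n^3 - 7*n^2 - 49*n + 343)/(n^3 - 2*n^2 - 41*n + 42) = (n^2 - 49)/(n^2 + 5*n - 6)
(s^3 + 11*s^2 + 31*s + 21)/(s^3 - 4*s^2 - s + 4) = (s^2 + 10*s + 21)/(s^2 - 5*s + 4)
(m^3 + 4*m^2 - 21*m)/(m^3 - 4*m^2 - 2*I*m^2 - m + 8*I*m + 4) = m*(m^2 + 4*m - 21)/(m^3 - 2*m^2*(2 + I) + m*(-1 + 8*I) + 4)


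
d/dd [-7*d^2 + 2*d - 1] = 2 - 14*d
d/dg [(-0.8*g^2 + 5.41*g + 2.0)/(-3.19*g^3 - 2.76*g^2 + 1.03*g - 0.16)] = (-2.552*g^4 + 34.5158*g^3 + 33.2476*g^2 + 11.296*g - 2.9256)/(10.1761*g^6 + 17.6088*g^5 + 1.0462*g^4 - 4.6648*g^3 + 1.9441*g^2 - 0.3296*g + 0.0256)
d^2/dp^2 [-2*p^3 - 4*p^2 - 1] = -12*p - 8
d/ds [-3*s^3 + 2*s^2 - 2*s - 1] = -9*s^2 + 4*s - 2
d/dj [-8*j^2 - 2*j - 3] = -16*j - 2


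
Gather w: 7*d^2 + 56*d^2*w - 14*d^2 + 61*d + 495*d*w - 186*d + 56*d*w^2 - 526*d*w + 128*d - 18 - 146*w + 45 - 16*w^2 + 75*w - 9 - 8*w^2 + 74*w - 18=-7*d^2 + 3*d + w^2*(56*d - 24) + w*(56*d^2 - 31*d + 3)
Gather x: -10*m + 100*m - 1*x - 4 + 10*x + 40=90*m + 9*x + 36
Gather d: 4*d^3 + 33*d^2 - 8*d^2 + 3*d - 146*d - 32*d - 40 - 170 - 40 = 4*d^3 + 25*d^2 - 175*d - 250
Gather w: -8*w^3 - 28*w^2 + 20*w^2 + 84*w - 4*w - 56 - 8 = -8*w^3 - 8*w^2 + 80*w - 64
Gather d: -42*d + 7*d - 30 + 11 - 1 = -35*d - 20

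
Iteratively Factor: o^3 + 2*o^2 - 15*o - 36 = (o - 4)*(o^2 + 6*o + 9) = (o - 4)*(o + 3)*(o + 3)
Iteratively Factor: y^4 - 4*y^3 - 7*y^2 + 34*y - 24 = (y - 1)*(y^3 - 3*y^2 - 10*y + 24) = (y - 2)*(y - 1)*(y^2 - y - 12) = (y - 2)*(y - 1)*(y + 3)*(y - 4)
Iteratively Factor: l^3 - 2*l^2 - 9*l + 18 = (l - 3)*(l^2 + l - 6) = (l - 3)*(l - 2)*(l + 3)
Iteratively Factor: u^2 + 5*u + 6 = (u + 2)*(u + 3)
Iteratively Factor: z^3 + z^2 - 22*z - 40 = (z + 2)*(z^2 - z - 20) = (z + 2)*(z + 4)*(z - 5)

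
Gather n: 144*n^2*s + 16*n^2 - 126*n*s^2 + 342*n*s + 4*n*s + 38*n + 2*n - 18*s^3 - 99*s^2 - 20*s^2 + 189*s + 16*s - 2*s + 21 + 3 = n^2*(144*s + 16) + n*(-126*s^2 + 346*s + 40) - 18*s^3 - 119*s^2 + 203*s + 24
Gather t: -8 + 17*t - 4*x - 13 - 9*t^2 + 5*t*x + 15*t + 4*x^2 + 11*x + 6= -9*t^2 + t*(5*x + 32) + 4*x^2 + 7*x - 15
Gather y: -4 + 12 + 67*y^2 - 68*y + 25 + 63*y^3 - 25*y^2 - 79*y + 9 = 63*y^3 + 42*y^2 - 147*y + 42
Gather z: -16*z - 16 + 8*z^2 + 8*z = 8*z^2 - 8*z - 16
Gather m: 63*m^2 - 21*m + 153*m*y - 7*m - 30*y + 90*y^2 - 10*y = 63*m^2 + m*(153*y - 28) + 90*y^2 - 40*y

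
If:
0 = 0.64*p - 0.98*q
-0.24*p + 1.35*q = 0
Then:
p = 0.00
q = 0.00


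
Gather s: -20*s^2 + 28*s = -20*s^2 + 28*s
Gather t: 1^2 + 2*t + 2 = 2*t + 3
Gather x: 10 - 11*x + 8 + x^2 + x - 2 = x^2 - 10*x + 16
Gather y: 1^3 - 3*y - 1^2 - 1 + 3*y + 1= 0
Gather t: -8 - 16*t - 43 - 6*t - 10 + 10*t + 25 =-12*t - 36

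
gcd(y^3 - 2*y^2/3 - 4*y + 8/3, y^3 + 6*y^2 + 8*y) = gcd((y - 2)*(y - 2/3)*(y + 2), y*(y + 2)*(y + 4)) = y + 2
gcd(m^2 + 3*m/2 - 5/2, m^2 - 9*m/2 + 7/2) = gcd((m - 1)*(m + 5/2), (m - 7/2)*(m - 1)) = m - 1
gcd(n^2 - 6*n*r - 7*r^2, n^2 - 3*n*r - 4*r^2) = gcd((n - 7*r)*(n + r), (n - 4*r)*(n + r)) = n + r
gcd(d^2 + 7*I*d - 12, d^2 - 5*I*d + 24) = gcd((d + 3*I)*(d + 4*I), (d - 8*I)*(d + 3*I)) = d + 3*I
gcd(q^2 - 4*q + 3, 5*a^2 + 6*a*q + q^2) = 1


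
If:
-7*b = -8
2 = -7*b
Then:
No Solution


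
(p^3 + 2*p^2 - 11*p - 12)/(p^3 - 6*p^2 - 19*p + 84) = (p + 1)/(p - 7)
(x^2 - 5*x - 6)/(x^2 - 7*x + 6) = (x + 1)/(x - 1)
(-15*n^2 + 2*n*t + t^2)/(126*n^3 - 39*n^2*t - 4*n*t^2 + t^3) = (5*n + t)/(-42*n^2 - n*t + t^2)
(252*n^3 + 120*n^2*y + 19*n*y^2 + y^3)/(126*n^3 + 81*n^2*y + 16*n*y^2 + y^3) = (6*n + y)/(3*n + y)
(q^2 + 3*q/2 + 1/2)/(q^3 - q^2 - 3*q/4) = 2*(q + 1)/(q*(2*q - 3))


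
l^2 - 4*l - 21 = (l - 7)*(l + 3)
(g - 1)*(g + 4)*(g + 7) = g^3 + 10*g^2 + 17*g - 28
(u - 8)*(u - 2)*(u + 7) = u^3 - 3*u^2 - 54*u + 112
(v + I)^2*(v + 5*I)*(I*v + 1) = I*v^4 - 6*v^3 - 4*I*v^2 - 6*v - 5*I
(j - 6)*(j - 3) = j^2 - 9*j + 18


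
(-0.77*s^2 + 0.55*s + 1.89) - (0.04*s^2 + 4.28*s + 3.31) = -0.81*s^2 - 3.73*s - 1.42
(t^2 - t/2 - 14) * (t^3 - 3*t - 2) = t^5 - t^4/2 - 17*t^3 - t^2/2 + 43*t + 28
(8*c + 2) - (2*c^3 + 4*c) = -2*c^3 + 4*c + 2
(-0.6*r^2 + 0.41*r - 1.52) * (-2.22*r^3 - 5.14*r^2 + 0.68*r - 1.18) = 1.332*r^5 + 2.1738*r^4 + 0.859000000000001*r^3 + 8.7996*r^2 - 1.5174*r + 1.7936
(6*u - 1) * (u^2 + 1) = 6*u^3 - u^2 + 6*u - 1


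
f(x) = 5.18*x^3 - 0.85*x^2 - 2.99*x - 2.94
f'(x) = 15.54*x^2 - 1.7*x - 2.99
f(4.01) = 305.41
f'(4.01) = 240.08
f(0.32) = -3.81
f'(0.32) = -1.94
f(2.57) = 71.69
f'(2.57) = 95.28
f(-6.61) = -1516.32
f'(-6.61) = 687.22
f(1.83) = 20.49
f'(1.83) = 45.94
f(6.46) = 1338.73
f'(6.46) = 634.54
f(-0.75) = -3.36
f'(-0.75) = 7.03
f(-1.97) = -39.95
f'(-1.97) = 60.67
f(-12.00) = -9040.50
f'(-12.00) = 2255.17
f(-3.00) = -141.48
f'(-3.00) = 141.97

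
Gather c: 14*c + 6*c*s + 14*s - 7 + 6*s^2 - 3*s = c*(6*s + 14) + 6*s^2 + 11*s - 7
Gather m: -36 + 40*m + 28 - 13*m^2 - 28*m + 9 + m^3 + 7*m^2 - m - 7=m^3 - 6*m^2 + 11*m - 6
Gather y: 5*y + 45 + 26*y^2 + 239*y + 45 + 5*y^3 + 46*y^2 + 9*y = 5*y^3 + 72*y^2 + 253*y + 90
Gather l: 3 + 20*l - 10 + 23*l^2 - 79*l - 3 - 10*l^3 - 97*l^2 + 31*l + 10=-10*l^3 - 74*l^2 - 28*l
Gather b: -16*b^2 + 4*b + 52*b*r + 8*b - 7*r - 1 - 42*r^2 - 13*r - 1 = -16*b^2 + b*(52*r + 12) - 42*r^2 - 20*r - 2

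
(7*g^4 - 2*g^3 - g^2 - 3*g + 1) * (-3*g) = -21*g^5 + 6*g^4 + 3*g^3 + 9*g^2 - 3*g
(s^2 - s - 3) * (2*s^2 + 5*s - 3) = 2*s^4 + 3*s^3 - 14*s^2 - 12*s + 9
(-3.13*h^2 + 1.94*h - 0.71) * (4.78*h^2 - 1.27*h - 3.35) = -14.9614*h^4 + 13.2483*h^3 + 4.6279*h^2 - 5.5973*h + 2.3785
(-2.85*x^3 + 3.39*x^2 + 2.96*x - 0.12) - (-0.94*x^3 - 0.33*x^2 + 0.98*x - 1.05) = -1.91*x^3 + 3.72*x^2 + 1.98*x + 0.93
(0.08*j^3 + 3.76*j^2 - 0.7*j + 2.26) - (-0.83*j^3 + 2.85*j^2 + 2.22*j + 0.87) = 0.91*j^3 + 0.91*j^2 - 2.92*j + 1.39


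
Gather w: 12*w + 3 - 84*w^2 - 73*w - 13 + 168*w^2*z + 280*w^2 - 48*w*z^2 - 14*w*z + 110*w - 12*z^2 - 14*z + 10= w^2*(168*z + 196) + w*(-48*z^2 - 14*z + 49) - 12*z^2 - 14*z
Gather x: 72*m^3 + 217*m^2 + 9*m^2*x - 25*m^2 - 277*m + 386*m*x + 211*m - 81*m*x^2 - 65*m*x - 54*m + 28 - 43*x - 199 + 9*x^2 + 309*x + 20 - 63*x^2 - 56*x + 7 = 72*m^3 + 192*m^2 - 120*m + x^2*(-81*m - 54) + x*(9*m^2 + 321*m + 210) - 144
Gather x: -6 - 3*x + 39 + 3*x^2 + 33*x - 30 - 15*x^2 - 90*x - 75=-12*x^2 - 60*x - 72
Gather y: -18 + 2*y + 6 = 2*y - 12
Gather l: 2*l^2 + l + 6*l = 2*l^2 + 7*l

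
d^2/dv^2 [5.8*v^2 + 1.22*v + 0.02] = 11.6000000000000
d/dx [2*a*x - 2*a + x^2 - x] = 2*a + 2*x - 1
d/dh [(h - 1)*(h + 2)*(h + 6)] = 3*h^2 + 14*h + 4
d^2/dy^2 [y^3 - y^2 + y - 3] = 6*y - 2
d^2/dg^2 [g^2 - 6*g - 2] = 2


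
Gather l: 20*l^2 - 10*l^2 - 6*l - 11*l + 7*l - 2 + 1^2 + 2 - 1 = 10*l^2 - 10*l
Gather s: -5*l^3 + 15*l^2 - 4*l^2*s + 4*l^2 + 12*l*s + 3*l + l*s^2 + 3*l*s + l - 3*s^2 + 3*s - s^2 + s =-5*l^3 + 19*l^2 + 4*l + s^2*(l - 4) + s*(-4*l^2 + 15*l + 4)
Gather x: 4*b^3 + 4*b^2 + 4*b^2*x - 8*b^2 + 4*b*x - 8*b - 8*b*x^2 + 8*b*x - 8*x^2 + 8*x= 4*b^3 - 4*b^2 - 8*b + x^2*(-8*b - 8) + x*(4*b^2 + 12*b + 8)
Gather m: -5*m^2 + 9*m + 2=-5*m^2 + 9*m + 2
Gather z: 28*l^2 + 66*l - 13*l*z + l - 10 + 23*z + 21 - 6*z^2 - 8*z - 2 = 28*l^2 + 67*l - 6*z^2 + z*(15 - 13*l) + 9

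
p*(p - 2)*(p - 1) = p^3 - 3*p^2 + 2*p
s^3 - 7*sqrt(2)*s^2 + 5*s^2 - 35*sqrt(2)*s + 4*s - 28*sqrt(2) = (s + 1)*(s + 4)*(s - 7*sqrt(2))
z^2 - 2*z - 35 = (z - 7)*(z + 5)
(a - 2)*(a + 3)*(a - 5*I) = a^3 + a^2 - 5*I*a^2 - 6*a - 5*I*a + 30*I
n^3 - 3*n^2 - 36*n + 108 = (n - 6)*(n - 3)*(n + 6)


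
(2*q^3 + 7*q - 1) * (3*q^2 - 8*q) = 6*q^5 - 16*q^4 + 21*q^3 - 59*q^2 + 8*q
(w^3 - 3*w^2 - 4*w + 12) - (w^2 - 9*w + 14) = w^3 - 4*w^2 + 5*w - 2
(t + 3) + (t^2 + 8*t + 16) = t^2 + 9*t + 19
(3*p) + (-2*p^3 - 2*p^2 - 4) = -2*p^3 - 2*p^2 + 3*p - 4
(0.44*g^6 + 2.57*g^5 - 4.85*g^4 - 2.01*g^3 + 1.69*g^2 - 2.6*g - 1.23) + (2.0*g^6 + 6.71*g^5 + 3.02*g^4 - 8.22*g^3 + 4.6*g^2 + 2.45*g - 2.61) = 2.44*g^6 + 9.28*g^5 - 1.83*g^4 - 10.23*g^3 + 6.29*g^2 - 0.15*g - 3.84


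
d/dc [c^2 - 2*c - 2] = 2*c - 2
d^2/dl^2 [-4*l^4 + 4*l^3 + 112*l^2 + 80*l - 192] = -48*l^2 + 24*l + 224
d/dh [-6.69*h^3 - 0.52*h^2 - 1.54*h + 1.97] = -20.07*h^2 - 1.04*h - 1.54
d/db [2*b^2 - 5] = 4*b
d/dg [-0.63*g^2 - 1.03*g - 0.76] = -1.26*g - 1.03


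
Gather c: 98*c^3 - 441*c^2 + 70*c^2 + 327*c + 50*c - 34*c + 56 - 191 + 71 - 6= 98*c^3 - 371*c^2 + 343*c - 70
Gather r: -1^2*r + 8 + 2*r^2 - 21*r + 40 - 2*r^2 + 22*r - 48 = 0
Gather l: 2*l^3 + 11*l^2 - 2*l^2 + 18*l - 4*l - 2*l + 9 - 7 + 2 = 2*l^3 + 9*l^2 + 12*l + 4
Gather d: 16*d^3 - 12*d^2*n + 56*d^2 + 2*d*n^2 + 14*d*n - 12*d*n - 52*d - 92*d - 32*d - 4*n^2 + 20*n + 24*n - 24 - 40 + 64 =16*d^3 + d^2*(56 - 12*n) + d*(2*n^2 + 2*n - 176) - 4*n^2 + 44*n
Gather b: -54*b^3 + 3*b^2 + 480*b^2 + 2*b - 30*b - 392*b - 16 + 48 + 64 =-54*b^3 + 483*b^2 - 420*b + 96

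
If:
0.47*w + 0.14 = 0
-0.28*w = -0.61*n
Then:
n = -0.14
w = -0.30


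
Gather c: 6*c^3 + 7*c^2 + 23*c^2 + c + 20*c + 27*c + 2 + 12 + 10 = 6*c^3 + 30*c^2 + 48*c + 24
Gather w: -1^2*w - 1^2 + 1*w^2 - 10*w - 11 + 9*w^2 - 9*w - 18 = 10*w^2 - 20*w - 30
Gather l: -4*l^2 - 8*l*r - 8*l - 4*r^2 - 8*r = -4*l^2 + l*(-8*r - 8) - 4*r^2 - 8*r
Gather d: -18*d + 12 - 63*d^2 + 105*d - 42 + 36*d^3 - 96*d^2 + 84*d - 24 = 36*d^3 - 159*d^2 + 171*d - 54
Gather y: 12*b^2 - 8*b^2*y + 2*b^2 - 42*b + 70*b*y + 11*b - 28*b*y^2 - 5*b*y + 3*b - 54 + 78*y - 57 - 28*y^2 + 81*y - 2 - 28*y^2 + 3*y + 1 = 14*b^2 - 28*b + y^2*(-28*b - 56) + y*(-8*b^2 + 65*b + 162) - 112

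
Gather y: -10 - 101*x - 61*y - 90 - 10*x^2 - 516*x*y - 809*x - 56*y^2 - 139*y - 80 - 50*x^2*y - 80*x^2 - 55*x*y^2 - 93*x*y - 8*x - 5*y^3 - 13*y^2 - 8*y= -90*x^2 - 918*x - 5*y^3 + y^2*(-55*x - 69) + y*(-50*x^2 - 609*x - 208) - 180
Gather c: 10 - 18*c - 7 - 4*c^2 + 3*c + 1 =-4*c^2 - 15*c + 4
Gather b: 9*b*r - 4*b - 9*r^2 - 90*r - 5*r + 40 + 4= b*(9*r - 4) - 9*r^2 - 95*r + 44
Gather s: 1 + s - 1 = s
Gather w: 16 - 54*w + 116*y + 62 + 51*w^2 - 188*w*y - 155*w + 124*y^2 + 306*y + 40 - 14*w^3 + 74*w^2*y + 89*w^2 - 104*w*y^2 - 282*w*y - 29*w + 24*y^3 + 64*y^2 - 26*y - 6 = -14*w^3 + w^2*(74*y + 140) + w*(-104*y^2 - 470*y - 238) + 24*y^3 + 188*y^2 + 396*y + 112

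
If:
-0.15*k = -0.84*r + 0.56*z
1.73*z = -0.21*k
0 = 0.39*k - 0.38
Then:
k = 0.97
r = 0.10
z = -0.12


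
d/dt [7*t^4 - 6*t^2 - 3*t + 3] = 28*t^3 - 12*t - 3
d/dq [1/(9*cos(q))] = sin(q)/(9*cos(q)^2)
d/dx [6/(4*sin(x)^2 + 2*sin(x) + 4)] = -3*(4*sin(x) + 1)*cos(x)/(sin(x) - cos(2*x) + 3)^2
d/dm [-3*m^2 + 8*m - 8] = 8 - 6*m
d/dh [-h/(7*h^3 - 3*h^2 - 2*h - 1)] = (14*h^3 - 3*h^2 + 1)/(49*h^6 - 42*h^5 - 19*h^4 - 2*h^3 + 10*h^2 + 4*h + 1)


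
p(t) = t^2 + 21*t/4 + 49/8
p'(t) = 2*t + 21/4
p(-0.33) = 4.50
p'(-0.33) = 4.59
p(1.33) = 14.88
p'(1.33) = 7.91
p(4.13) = 44.86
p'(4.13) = 13.51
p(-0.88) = 2.28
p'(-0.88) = 3.49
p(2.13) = 21.84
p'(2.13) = 9.51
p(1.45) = 15.84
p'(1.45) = 8.15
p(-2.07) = -0.46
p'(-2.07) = 1.11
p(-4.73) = 3.67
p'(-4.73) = -4.21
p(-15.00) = 152.38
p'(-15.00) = -24.75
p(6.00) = 73.62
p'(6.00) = 17.25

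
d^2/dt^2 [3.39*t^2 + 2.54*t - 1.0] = 6.78000000000000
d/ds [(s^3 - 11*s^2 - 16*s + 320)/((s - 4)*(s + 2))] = (s^4 - 4*s^3 + 14*s^2 - 464*s + 768)/(s^4 - 4*s^3 - 12*s^2 + 32*s + 64)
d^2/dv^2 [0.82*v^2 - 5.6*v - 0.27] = 1.64000000000000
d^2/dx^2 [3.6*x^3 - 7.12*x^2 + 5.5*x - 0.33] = 21.6*x - 14.24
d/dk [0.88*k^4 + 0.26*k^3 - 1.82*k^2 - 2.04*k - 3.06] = 3.52*k^3 + 0.78*k^2 - 3.64*k - 2.04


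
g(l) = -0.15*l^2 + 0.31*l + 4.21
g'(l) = 0.31 - 0.3*l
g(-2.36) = 2.64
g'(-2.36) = 1.02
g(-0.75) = 3.89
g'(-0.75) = 0.54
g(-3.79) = 0.88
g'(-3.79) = 1.45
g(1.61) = 4.32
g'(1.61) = -0.17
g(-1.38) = 3.50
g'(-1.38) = 0.72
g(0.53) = 4.33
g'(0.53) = 0.15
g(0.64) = 4.35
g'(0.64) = 0.12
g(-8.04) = -7.98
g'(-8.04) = 2.72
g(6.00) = 0.67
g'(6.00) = -1.49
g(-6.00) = -3.05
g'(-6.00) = 2.11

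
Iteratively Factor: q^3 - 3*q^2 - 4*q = (q - 4)*(q^2 + q) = q*(q - 4)*(q + 1)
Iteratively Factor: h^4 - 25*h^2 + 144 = (h - 4)*(h^3 + 4*h^2 - 9*h - 36) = (h - 4)*(h + 4)*(h^2 - 9) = (h - 4)*(h - 3)*(h + 4)*(h + 3)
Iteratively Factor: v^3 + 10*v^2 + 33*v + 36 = (v + 4)*(v^2 + 6*v + 9) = (v + 3)*(v + 4)*(v + 3)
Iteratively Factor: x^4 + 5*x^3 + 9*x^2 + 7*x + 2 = (x + 1)*(x^3 + 4*x^2 + 5*x + 2) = (x + 1)*(x + 2)*(x^2 + 2*x + 1) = (x + 1)^2*(x + 2)*(x + 1)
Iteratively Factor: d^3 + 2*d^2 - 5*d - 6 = (d + 3)*(d^2 - d - 2) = (d - 2)*(d + 3)*(d + 1)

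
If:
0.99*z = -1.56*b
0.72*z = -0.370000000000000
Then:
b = 0.33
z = -0.51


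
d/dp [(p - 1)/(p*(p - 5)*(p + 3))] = (-2*p^3 + 5*p^2 - 4*p - 15)/(p^2*(p^4 - 4*p^3 - 26*p^2 + 60*p + 225))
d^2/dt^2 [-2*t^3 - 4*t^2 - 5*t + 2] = -12*t - 8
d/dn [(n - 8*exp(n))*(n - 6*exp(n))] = -14*n*exp(n) + 2*n + 96*exp(2*n) - 14*exp(n)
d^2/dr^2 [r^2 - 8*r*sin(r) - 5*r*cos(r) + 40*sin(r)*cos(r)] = 8*r*sin(r) + 5*r*cos(r) + 10*sin(r) - 80*sin(2*r) - 16*cos(r) + 2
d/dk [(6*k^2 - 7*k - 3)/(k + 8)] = (6*k^2 + 96*k - 53)/(k^2 + 16*k + 64)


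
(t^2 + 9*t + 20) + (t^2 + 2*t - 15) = 2*t^2 + 11*t + 5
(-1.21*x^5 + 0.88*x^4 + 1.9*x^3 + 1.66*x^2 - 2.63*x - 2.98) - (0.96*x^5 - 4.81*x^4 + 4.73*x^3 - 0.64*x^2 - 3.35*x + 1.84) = -2.17*x^5 + 5.69*x^4 - 2.83*x^3 + 2.3*x^2 + 0.72*x - 4.82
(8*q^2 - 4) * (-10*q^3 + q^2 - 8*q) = -80*q^5 + 8*q^4 - 24*q^3 - 4*q^2 + 32*q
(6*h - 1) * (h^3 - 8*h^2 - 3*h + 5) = 6*h^4 - 49*h^3 - 10*h^2 + 33*h - 5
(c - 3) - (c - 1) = -2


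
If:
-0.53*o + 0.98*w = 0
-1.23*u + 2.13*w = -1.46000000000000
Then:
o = 1.84905660377358*w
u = 1.73170731707317*w + 1.1869918699187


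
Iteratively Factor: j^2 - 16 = (j + 4)*(j - 4)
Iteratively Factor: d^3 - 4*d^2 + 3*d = (d - 1)*(d^2 - 3*d) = d*(d - 1)*(d - 3)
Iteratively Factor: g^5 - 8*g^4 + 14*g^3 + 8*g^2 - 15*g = (g - 5)*(g^4 - 3*g^3 - g^2 + 3*g) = (g - 5)*(g - 3)*(g^3 - g) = (g - 5)*(g - 3)*(g - 1)*(g^2 + g) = (g - 5)*(g - 3)*(g - 1)*(g + 1)*(g)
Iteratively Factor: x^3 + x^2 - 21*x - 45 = (x - 5)*(x^2 + 6*x + 9) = (x - 5)*(x + 3)*(x + 3)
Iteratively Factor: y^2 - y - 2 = (y + 1)*(y - 2)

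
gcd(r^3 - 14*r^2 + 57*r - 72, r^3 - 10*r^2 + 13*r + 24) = r^2 - 11*r + 24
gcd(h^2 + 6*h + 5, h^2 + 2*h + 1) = h + 1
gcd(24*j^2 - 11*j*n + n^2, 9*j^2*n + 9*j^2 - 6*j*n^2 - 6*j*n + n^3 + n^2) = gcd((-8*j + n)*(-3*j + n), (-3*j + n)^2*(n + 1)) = 3*j - n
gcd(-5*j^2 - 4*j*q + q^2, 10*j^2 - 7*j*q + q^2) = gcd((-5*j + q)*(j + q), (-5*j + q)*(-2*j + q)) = -5*j + q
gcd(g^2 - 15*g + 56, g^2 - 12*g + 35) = g - 7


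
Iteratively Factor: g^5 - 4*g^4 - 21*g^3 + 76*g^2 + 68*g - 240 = (g - 5)*(g^4 + g^3 - 16*g^2 - 4*g + 48) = (g - 5)*(g - 2)*(g^3 + 3*g^2 - 10*g - 24) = (g - 5)*(g - 2)*(g + 2)*(g^2 + g - 12) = (g - 5)*(g - 3)*(g - 2)*(g + 2)*(g + 4)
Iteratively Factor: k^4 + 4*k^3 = (k)*(k^3 + 4*k^2) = k^2*(k^2 + 4*k) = k^2*(k + 4)*(k)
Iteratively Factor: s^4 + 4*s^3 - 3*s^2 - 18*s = (s + 3)*(s^3 + s^2 - 6*s) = (s + 3)^2*(s^2 - 2*s) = s*(s + 3)^2*(s - 2)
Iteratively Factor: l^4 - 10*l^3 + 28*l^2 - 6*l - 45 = (l - 5)*(l^3 - 5*l^2 + 3*l + 9) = (l - 5)*(l - 3)*(l^2 - 2*l - 3) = (l - 5)*(l - 3)^2*(l + 1)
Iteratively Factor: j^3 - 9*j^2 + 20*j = (j)*(j^2 - 9*j + 20) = j*(j - 4)*(j - 5)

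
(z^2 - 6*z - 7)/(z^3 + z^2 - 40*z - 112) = (z + 1)/(z^2 + 8*z + 16)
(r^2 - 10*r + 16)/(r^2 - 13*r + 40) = (r - 2)/(r - 5)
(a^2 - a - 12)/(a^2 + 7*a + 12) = (a - 4)/(a + 4)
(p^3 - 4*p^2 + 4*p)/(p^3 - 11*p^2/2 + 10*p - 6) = 2*p/(2*p - 3)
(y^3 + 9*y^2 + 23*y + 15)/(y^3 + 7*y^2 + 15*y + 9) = (y + 5)/(y + 3)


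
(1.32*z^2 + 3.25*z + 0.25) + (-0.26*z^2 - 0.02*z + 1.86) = 1.06*z^2 + 3.23*z + 2.11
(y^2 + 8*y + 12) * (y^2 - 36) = y^4 + 8*y^3 - 24*y^2 - 288*y - 432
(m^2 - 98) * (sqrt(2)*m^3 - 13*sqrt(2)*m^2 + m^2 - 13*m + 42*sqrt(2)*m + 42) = sqrt(2)*m^5 - 13*sqrt(2)*m^4 + m^4 - 56*sqrt(2)*m^3 - 13*m^3 - 56*m^2 + 1274*sqrt(2)*m^2 - 4116*sqrt(2)*m + 1274*m - 4116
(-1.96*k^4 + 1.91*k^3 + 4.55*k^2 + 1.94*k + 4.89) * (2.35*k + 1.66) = -4.606*k^5 + 1.2349*k^4 + 13.8631*k^3 + 12.112*k^2 + 14.7119*k + 8.1174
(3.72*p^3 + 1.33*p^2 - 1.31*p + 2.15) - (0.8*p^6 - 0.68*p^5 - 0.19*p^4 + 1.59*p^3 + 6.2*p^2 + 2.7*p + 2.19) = -0.8*p^6 + 0.68*p^5 + 0.19*p^4 + 2.13*p^3 - 4.87*p^2 - 4.01*p - 0.04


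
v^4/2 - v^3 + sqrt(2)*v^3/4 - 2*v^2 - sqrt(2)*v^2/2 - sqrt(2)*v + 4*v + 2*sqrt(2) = (v - 2)^2*(sqrt(2)*v/2 + 1/2)*(sqrt(2)*v/2 + sqrt(2))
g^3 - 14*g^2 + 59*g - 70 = (g - 7)*(g - 5)*(g - 2)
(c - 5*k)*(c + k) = c^2 - 4*c*k - 5*k^2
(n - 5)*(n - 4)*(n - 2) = n^3 - 11*n^2 + 38*n - 40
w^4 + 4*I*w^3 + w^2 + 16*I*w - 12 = (w - 2*I)*(w + I)*(w + 2*I)*(w + 3*I)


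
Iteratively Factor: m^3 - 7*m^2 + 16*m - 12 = (m - 3)*(m^2 - 4*m + 4) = (m - 3)*(m - 2)*(m - 2)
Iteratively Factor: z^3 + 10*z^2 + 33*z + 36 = (z + 4)*(z^2 + 6*z + 9) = (z + 3)*(z + 4)*(z + 3)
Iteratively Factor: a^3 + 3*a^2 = (a + 3)*(a^2) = a*(a + 3)*(a)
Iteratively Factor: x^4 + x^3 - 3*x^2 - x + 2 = (x - 1)*(x^3 + 2*x^2 - x - 2) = (x - 1)*(x + 2)*(x^2 - 1) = (x - 1)^2*(x + 2)*(x + 1)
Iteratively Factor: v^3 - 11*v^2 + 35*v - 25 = (v - 5)*(v^2 - 6*v + 5) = (v - 5)^2*(v - 1)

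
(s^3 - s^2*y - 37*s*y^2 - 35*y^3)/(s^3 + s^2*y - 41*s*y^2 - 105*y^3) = (s + y)/(s + 3*y)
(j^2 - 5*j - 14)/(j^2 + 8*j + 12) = (j - 7)/(j + 6)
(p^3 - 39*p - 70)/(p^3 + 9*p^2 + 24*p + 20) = (p - 7)/(p + 2)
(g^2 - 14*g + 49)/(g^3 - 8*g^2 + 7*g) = (g - 7)/(g*(g - 1))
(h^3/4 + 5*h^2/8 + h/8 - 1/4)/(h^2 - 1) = (2*h^2 + 3*h - 2)/(8*(h - 1))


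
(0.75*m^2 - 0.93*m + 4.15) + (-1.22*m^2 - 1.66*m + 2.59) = -0.47*m^2 - 2.59*m + 6.74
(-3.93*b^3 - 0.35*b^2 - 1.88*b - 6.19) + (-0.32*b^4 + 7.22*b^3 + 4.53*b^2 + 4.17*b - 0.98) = -0.32*b^4 + 3.29*b^3 + 4.18*b^2 + 2.29*b - 7.17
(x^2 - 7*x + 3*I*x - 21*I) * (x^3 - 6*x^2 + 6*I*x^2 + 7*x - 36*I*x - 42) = x^5 - 13*x^4 + 9*I*x^4 + 31*x^3 - 117*I*x^3 + 143*x^2 + 399*I*x^2 - 462*x - 273*I*x + 882*I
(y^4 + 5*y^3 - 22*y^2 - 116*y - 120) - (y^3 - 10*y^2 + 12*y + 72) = y^4 + 4*y^3 - 12*y^2 - 128*y - 192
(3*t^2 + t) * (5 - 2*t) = -6*t^3 + 13*t^2 + 5*t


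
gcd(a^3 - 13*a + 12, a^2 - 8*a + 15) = a - 3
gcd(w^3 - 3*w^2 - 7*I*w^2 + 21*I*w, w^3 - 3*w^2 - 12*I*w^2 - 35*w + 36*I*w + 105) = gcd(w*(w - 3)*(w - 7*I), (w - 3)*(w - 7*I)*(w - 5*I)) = w^2 + w*(-3 - 7*I) + 21*I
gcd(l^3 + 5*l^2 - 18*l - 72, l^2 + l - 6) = l + 3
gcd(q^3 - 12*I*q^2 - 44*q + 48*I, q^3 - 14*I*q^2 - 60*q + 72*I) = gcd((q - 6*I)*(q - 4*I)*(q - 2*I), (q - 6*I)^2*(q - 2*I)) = q^2 - 8*I*q - 12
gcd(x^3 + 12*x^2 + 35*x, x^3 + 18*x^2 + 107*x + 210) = x^2 + 12*x + 35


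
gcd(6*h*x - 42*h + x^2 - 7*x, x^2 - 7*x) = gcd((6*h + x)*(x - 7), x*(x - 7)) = x - 7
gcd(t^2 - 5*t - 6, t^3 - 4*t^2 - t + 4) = t + 1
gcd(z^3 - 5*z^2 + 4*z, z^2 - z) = z^2 - z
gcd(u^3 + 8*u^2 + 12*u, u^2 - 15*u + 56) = 1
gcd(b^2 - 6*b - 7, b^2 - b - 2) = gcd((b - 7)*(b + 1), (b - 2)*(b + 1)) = b + 1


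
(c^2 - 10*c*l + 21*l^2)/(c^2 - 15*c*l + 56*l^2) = (c - 3*l)/(c - 8*l)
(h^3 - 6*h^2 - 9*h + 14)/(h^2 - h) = h - 5 - 14/h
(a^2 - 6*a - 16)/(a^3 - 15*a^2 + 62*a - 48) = (a + 2)/(a^2 - 7*a + 6)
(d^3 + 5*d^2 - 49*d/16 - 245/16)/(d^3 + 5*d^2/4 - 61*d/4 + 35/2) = (d + 7/4)/(d - 2)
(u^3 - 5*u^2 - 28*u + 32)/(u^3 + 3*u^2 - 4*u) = (u - 8)/u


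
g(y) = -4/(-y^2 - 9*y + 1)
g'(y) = -4*(2*y + 9)/(-y^2 - 9*y + 1)^2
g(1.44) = 0.29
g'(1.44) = -0.24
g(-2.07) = -0.26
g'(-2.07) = -0.08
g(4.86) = 0.06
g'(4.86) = -0.02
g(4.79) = 0.06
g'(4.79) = -0.02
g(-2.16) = -0.25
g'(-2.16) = -0.08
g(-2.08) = -0.26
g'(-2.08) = -0.08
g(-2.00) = -0.27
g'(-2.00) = -0.09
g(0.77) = 0.61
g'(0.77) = -0.99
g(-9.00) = -4.00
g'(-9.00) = 36.00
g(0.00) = -4.00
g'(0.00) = -36.00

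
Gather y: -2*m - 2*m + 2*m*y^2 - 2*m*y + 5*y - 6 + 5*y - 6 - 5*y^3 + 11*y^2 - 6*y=-4*m - 5*y^3 + y^2*(2*m + 11) + y*(4 - 2*m) - 12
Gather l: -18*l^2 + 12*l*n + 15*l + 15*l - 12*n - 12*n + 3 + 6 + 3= -18*l^2 + l*(12*n + 30) - 24*n + 12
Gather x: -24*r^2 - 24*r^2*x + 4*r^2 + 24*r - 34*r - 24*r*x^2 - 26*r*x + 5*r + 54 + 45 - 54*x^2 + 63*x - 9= -20*r^2 - 5*r + x^2*(-24*r - 54) + x*(-24*r^2 - 26*r + 63) + 90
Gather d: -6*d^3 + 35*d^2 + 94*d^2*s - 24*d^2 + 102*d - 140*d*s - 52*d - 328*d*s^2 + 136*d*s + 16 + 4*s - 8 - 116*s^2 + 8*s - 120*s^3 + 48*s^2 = -6*d^3 + d^2*(94*s + 11) + d*(-328*s^2 - 4*s + 50) - 120*s^3 - 68*s^2 + 12*s + 8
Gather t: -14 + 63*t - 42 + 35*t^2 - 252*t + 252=35*t^2 - 189*t + 196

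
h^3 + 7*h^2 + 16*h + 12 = (h + 2)^2*(h + 3)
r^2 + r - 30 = (r - 5)*(r + 6)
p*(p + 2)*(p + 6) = p^3 + 8*p^2 + 12*p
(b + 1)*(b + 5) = b^2 + 6*b + 5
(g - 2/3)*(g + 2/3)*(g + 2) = g^3 + 2*g^2 - 4*g/9 - 8/9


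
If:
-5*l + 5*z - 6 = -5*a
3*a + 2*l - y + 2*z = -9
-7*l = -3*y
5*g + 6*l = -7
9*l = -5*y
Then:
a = -57/5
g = -7/5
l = 0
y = 0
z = 63/5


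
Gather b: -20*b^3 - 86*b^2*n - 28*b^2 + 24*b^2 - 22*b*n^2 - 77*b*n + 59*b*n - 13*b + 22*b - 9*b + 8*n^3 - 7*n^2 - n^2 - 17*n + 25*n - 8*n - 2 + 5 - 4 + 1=-20*b^3 + b^2*(-86*n - 4) + b*(-22*n^2 - 18*n) + 8*n^3 - 8*n^2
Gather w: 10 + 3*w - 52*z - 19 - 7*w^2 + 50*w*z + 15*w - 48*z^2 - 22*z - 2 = -7*w^2 + w*(50*z + 18) - 48*z^2 - 74*z - 11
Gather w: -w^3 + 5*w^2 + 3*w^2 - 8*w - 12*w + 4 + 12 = -w^3 + 8*w^2 - 20*w + 16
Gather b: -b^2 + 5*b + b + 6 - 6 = -b^2 + 6*b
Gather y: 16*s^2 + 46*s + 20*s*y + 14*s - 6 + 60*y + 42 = 16*s^2 + 60*s + y*(20*s + 60) + 36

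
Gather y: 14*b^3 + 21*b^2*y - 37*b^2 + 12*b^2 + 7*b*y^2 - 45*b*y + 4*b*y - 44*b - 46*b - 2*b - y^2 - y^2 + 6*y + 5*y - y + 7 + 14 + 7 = 14*b^3 - 25*b^2 - 92*b + y^2*(7*b - 2) + y*(21*b^2 - 41*b + 10) + 28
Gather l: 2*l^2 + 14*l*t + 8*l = 2*l^2 + l*(14*t + 8)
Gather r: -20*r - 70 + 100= 30 - 20*r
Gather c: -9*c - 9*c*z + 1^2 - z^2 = c*(-9*z - 9) - z^2 + 1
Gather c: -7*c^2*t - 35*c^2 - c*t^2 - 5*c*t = c^2*(-7*t - 35) + c*(-t^2 - 5*t)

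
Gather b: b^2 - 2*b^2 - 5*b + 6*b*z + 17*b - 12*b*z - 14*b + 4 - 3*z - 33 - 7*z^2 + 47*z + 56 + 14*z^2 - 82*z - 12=-b^2 + b*(-6*z - 2) + 7*z^2 - 38*z + 15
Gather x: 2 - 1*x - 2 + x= 0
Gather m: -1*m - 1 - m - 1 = -2*m - 2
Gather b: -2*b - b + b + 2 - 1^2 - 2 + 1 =-2*b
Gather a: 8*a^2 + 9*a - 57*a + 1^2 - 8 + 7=8*a^2 - 48*a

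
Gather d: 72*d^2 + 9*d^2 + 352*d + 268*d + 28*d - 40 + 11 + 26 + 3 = 81*d^2 + 648*d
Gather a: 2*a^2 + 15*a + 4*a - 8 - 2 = 2*a^2 + 19*a - 10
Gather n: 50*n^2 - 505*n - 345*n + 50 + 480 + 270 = 50*n^2 - 850*n + 800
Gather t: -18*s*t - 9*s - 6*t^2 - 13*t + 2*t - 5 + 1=-9*s - 6*t^2 + t*(-18*s - 11) - 4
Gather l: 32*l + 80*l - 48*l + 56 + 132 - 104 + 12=64*l + 96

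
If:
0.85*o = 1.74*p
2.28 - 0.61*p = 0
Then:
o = 7.65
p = 3.74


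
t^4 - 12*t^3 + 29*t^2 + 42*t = t*(t - 7)*(t - 6)*(t + 1)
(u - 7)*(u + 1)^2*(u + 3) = u^4 - 2*u^3 - 28*u^2 - 46*u - 21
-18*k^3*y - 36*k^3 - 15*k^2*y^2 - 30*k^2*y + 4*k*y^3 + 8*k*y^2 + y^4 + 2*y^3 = (-3*k + y)*(k + y)*(6*k + y)*(y + 2)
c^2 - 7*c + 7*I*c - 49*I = (c - 7)*(c + 7*I)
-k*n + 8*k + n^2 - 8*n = (-k + n)*(n - 8)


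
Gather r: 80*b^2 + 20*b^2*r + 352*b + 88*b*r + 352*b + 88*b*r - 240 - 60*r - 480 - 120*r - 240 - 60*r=80*b^2 + 704*b + r*(20*b^2 + 176*b - 240) - 960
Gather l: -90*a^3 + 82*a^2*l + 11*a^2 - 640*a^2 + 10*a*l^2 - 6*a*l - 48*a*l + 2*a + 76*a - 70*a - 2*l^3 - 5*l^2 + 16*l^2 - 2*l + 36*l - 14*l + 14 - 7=-90*a^3 - 629*a^2 + 8*a - 2*l^3 + l^2*(10*a + 11) + l*(82*a^2 - 54*a + 20) + 7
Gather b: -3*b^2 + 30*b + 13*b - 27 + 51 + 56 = -3*b^2 + 43*b + 80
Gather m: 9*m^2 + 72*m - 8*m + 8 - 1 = 9*m^2 + 64*m + 7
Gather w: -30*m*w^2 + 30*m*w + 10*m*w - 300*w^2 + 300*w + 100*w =w^2*(-30*m - 300) + w*(40*m + 400)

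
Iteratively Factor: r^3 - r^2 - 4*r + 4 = (r + 2)*(r^2 - 3*r + 2) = (r - 2)*(r + 2)*(r - 1)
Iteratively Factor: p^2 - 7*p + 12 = (p - 4)*(p - 3)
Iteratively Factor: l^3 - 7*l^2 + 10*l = (l - 2)*(l^2 - 5*l) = (l - 5)*(l - 2)*(l)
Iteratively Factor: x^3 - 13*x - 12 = (x + 1)*(x^2 - x - 12) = (x - 4)*(x + 1)*(x + 3)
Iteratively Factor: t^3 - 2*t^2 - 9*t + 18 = (t - 2)*(t^2 - 9) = (t - 3)*(t - 2)*(t + 3)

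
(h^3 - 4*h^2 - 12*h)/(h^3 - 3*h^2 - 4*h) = (-h^2 + 4*h + 12)/(-h^2 + 3*h + 4)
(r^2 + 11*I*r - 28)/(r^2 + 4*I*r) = (r + 7*I)/r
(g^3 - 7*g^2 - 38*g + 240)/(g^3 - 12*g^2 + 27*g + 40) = (g + 6)/(g + 1)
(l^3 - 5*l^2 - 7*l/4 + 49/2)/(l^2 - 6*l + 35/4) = (2*l^2 - 3*l - 14)/(2*l - 5)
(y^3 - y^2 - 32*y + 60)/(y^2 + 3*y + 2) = (y^3 - y^2 - 32*y + 60)/(y^2 + 3*y + 2)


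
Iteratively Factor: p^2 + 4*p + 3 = (p + 3)*(p + 1)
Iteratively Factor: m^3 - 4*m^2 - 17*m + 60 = (m - 5)*(m^2 + m - 12) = (m - 5)*(m + 4)*(m - 3)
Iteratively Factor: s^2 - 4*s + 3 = (s - 1)*(s - 3)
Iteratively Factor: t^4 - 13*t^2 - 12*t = (t + 1)*(t^3 - t^2 - 12*t) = (t + 1)*(t + 3)*(t^2 - 4*t) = (t - 4)*(t + 1)*(t + 3)*(t)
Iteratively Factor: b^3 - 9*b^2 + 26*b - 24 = (b - 3)*(b^2 - 6*b + 8) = (b - 3)*(b - 2)*(b - 4)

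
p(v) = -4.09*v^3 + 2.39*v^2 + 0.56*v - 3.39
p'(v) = -12.27*v^2 + 4.78*v + 0.56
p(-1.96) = 35.49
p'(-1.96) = -55.95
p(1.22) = -6.58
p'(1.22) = -11.87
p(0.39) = -3.05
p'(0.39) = 0.56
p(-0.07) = -3.42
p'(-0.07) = 0.17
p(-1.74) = 24.42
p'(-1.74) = -44.91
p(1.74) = -16.73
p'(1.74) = -28.27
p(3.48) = -144.87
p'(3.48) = -131.40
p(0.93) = -4.09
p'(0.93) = -5.61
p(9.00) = -2786.37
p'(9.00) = -950.29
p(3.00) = -90.63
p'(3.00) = -95.53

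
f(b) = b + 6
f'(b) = 1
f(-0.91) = 5.09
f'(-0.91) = 1.00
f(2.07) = 8.07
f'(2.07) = 1.00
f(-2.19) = 3.81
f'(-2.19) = 1.00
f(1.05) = 7.05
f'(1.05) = 1.00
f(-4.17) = 1.83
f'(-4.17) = 1.00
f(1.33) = 7.33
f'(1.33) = 1.00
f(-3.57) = 2.43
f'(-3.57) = 1.00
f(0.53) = 6.53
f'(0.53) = 1.00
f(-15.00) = -9.00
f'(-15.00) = 1.00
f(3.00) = 9.00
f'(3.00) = 1.00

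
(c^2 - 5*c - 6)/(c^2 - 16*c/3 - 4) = 3*(c + 1)/(3*c + 2)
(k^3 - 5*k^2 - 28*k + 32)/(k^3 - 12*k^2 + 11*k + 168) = (k^2 + 3*k - 4)/(k^2 - 4*k - 21)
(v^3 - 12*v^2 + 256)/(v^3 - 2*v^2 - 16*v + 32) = (v^2 - 16*v + 64)/(v^2 - 6*v + 8)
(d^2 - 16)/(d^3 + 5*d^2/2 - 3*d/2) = 2*(d^2 - 16)/(d*(2*d^2 + 5*d - 3))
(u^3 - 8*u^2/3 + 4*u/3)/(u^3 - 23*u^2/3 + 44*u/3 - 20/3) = u/(u - 5)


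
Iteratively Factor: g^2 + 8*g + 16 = (g + 4)*(g + 4)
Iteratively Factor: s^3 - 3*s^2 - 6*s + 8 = (s - 4)*(s^2 + s - 2) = (s - 4)*(s + 2)*(s - 1)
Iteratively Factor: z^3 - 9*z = (z)*(z^2 - 9) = z*(z - 3)*(z + 3)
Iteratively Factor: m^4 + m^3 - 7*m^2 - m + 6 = (m - 1)*(m^3 + 2*m^2 - 5*m - 6) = (m - 1)*(m + 3)*(m^2 - m - 2) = (m - 1)*(m + 1)*(m + 3)*(m - 2)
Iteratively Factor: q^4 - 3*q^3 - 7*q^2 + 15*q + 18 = (q + 1)*(q^3 - 4*q^2 - 3*q + 18) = (q - 3)*(q + 1)*(q^2 - q - 6) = (q - 3)^2*(q + 1)*(q + 2)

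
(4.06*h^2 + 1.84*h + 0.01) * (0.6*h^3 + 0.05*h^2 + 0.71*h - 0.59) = 2.436*h^5 + 1.307*h^4 + 2.9806*h^3 - 1.0885*h^2 - 1.0785*h - 0.0059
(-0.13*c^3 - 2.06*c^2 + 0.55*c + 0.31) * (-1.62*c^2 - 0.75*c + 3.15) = 0.2106*c^5 + 3.4347*c^4 + 0.2445*c^3 - 7.4037*c^2 + 1.5*c + 0.9765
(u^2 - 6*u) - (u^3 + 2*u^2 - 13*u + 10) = -u^3 - u^2 + 7*u - 10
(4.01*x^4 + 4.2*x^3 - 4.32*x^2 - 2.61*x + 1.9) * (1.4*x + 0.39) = 5.614*x^5 + 7.4439*x^4 - 4.41*x^3 - 5.3388*x^2 + 1.6421*x + 0.741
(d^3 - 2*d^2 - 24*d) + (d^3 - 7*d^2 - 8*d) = 2*d^3 - 9*d^2 - 32*d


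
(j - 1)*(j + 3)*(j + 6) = j^3 + 8*j^2 + 9*j - 18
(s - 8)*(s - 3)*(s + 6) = s^3 - 5*s^2 - 42*s + 144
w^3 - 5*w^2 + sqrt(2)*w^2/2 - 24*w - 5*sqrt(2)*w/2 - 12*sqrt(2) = (w - 8)*(w + 3)*(w + sqrt(2)/2)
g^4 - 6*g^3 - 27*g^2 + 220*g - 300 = (g - 5)^2*(g - 2)*(g + 6)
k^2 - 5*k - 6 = (k - 6)*(k + 1)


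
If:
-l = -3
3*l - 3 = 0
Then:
No Solution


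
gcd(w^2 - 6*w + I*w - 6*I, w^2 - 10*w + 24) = w - 6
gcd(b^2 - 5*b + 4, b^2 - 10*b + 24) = b - 4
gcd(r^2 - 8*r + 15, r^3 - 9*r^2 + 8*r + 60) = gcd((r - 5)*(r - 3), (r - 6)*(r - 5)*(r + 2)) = r - 5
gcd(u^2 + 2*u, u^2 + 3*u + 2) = u + 2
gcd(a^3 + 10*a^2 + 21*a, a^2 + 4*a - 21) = a + 7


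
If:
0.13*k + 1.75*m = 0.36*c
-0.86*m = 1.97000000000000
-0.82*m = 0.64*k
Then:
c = -10.08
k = 2.93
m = -2.29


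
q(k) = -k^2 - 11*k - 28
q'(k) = -2*k - 11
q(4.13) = -90.49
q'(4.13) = -19.26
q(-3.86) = -0.44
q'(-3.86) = -3.28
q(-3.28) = -2.68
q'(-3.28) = -4.44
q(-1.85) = -11.07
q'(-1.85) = -7.30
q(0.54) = -34.23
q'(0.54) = -12.08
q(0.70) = -36.19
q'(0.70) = -12.40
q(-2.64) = -5.93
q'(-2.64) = -5.72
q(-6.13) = 1.85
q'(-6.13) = 1.26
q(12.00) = -304.00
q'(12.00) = -35.00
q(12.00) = -304.00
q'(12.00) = -35.00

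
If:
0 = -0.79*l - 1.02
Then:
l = -1.29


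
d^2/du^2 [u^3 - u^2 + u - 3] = 6*u - 2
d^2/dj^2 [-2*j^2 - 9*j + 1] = -4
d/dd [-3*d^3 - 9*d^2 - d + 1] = -9*d^2 - 18*d - 1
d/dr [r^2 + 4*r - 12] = 2*r + 4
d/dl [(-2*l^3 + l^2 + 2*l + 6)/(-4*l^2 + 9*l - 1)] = (8*l^4 - 36*l^3 + 23*l^2 + 46*l - 56)/(16*l^4 - 72*l^3 + 89*l^2 - 18*l + 1)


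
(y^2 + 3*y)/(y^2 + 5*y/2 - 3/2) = 2*y/(2*y - 1)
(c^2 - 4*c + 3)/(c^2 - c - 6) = (c - 1)/(c + 2)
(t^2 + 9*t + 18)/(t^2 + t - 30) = (t + 3)/(t - 5)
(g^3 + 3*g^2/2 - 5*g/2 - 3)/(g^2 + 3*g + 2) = g - 3/2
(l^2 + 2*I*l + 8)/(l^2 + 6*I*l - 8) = (l - 2*I)/(l + 2*I)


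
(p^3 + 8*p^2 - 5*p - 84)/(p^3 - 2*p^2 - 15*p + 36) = (p + 7)/(p - 3)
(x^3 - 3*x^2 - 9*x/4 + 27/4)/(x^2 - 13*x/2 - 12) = (2*x^2 - 9*x + 9)/(2*(x - 8))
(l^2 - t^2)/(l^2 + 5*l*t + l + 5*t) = (l^2 - t^2)/(l^2 + 5*l*t + l + 5*t)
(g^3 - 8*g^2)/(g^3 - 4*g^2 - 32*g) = g/(g + 4)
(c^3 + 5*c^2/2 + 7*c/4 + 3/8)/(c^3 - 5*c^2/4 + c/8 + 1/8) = (8*c^3 + 20*c^2 + 14*c + 3)/(8*c^3 - 10*c^2 + c + 1)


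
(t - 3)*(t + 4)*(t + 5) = t^3 + 6*t^2 - 7*t - 60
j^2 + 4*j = j*(j + 4)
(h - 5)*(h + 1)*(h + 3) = h^3 - h^2 - 17*h - 15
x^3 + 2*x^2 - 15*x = x*(x - 3)*(x + 5)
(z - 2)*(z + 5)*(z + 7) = z^3 + 10*z^2 + 11*z - 70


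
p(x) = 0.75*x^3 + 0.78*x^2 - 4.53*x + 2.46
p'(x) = 2.25*x^2 + 1.56*x - 4.53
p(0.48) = 0.55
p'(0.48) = -3.26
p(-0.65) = 5.53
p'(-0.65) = -4.59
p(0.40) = 0.82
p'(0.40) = -3.55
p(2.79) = 12.18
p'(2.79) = 17.34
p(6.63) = 225.29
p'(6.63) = 104.72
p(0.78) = -0.24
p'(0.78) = -1.94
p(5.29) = 111.35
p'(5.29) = 66.69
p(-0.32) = 3.96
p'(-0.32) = -4.80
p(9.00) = 571.62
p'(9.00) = 191.76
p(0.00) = 2.46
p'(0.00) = -4.53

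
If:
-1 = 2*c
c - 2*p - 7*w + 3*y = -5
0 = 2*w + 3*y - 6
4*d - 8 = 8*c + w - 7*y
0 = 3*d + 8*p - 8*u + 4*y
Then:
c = -1/2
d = 7/4 - 17*y/8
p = 27*y/4 - 33/4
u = 413*y/64 - 243/32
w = 3 - 3*y/2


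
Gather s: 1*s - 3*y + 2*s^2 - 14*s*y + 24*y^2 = 2*s^2 + s*(1 - 14*y) + 24*y^2 - 3*y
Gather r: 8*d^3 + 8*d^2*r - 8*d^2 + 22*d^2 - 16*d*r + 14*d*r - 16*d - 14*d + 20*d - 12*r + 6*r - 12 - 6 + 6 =8*d^3 + 14*d^2 - 10*d + r*(8*d^2 - 2*d - 6) - 12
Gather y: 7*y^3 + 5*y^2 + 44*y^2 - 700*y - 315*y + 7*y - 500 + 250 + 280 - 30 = 7*y^3 + 49*y^2 - 1008*y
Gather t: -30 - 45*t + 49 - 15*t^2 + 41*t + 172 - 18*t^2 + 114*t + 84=-33*t^2 + 110*t + 275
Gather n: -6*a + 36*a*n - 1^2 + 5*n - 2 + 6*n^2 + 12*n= -6*a + 6*n^2 + n*(36*a + 17) - 3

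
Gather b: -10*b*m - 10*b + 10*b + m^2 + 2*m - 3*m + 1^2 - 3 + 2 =-10*b*m + m^2 - m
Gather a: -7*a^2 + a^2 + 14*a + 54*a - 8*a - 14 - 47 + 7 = -6*a^2 + 60*a - 54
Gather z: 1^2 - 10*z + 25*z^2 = 25*z^2 - 10*z + 1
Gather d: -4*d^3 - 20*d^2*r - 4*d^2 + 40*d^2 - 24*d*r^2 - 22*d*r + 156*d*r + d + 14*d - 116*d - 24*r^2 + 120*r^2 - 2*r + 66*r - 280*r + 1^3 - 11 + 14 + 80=-4*d^3 + d^2*(36 - 20*r) + d*(-24*r^2 + 134*r - 101) + 96*r^2 - 216*r + 84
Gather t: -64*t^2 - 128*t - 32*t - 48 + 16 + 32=-64*t^2 - 160*t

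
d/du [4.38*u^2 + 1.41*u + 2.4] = 8.76*u + 1.41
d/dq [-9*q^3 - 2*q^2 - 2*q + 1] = -27*q^2 - 4*q - 2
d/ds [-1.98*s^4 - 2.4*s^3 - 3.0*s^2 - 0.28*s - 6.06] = -7.92*s^3 - 7.2*s^2 - 6.0*s - 0.28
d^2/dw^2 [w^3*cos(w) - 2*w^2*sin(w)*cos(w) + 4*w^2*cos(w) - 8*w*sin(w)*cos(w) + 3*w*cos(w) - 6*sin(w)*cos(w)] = -w^3*cos(w) - 6*w^2*sin(w) + 4*w^2*sin(2*w) - 4*w^2*cos(w) - 16*w*sin(w) + 16*w*sin(2*w) + 3*w*cos(w) - 8*w*cos(2*w) - 6*sin(w) + 10*sin(2*w) + 8*cos(w) - 16*cos(2*w)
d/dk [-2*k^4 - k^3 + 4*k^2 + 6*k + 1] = -8*k^3 - 3*k^2 + 8*k + 6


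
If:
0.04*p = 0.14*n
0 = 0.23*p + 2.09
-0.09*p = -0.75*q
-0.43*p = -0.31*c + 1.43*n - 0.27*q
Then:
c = -23.63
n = -2.60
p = -9.09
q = -1.09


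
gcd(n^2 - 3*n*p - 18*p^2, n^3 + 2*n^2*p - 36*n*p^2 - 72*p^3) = -n + 6*p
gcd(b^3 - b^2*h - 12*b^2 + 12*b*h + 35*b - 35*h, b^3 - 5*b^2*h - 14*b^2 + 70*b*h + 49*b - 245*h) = b - 7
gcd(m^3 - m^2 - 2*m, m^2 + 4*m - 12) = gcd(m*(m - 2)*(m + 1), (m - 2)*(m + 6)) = m - 2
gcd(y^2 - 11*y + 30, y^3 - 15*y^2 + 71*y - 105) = y - 5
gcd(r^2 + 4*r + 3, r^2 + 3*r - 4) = 1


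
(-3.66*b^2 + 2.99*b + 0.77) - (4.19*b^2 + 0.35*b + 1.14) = -7.85*b^2 + 2.64*b - 0.37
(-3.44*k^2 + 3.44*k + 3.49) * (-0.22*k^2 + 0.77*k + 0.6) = 0.7568*k^4 - 3.4056*k^3 - 0.183*k^2 + 4.7513*k + 2.094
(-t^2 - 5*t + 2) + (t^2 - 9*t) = 2 - 14*t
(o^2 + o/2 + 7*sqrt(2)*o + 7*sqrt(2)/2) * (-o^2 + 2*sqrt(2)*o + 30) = -o^4 - 5*sqrt(2)*o^3 - o^3/2 - 5*sqrt(2)*o^2/2 + 58*o^2 + 29*o + 210*sqrt(2)*o + 105*sqrt(2)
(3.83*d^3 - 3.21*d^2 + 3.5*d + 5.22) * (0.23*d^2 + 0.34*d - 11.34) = 0.8809*d^5 + 0.5639*d^4 - 43.7186*d^3 + 38.792*d^2 - 37.9152*d - 59.1948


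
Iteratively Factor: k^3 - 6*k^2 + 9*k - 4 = (k - 4)*(k^2 - 2*k + 1) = (k - 4)*(k - 1)*(k - 1)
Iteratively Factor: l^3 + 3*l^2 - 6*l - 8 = (l + 1)*(l^2 + 2*l - 8) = (l + 1)*(l + 4)*(l - 2)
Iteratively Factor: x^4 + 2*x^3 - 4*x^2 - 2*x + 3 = (x + 1)*(x^3 + x^2 - 5*x + 3) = (x - 1)*(x + 1)*(x^2 + 2*x - 3) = (x - 1)*(x + 1)*(x + 3)*(x - 1)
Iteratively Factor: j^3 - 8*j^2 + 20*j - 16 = (j - 2)*(j^2 - 6*j + 8) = (j - 4)*(j - 2)*(j - 2)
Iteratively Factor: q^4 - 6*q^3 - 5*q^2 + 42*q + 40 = (q + 2)*(q^3 - 8*q^2 + 11*q + 20) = (q - 4)*(q + 2)*(q^2 - 4*q - 5) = (q - 4)*(q + 1)*(q + 2)*(q - 5)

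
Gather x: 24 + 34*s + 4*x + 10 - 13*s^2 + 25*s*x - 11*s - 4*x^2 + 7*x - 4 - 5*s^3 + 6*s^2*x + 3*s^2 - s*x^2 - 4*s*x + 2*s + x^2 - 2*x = -5*s^3 - 10*s^2 + 25*s + x^2*(-s - 3) + x*(6*s^2 + 21*s + 9) + 30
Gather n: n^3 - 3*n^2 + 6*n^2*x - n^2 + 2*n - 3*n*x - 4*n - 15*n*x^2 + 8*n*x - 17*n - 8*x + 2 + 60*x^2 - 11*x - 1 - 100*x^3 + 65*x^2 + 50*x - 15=n^3 + n^2*(6*x - 4) + n*(-15*x^2 + 5*x - 19) - 100*x^3 + 125*x^2 + 31*x - 14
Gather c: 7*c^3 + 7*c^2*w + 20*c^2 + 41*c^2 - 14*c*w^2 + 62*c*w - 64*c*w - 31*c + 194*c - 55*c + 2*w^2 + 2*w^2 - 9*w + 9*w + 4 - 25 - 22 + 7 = 7*c^3 + c^2*(7*w + 61) + c*(-14*w^2 - 2*w + 108) + 4*w^2 - 36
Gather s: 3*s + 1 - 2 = 3*s - 1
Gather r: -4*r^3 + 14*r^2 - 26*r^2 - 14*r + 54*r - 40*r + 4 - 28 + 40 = -4*r^3 - 12*r^2 + 16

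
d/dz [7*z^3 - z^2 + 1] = z*(21*z - 2)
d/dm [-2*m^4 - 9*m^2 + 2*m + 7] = -8*m^3 - 18*m + 2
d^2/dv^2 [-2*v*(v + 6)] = -4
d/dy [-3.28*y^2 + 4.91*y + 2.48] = 4.91 - 6.56*y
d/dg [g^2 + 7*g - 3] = 2*g + 7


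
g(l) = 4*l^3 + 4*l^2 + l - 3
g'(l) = 12*l^2 + 8*l + 1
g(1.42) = 17.94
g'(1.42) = 36.56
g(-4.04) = -205.51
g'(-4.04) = 164.54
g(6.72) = 1398.21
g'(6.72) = 596.66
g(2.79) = 117.80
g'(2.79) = 116.73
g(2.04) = 49.65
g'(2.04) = 67.26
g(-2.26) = -31.00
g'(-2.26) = 44.21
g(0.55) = -0.57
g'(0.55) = 9.03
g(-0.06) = -3.05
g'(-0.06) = 0.56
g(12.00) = 7497.00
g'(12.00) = 1825.00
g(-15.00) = -12618.00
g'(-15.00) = 2581.00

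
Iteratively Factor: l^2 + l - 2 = (l + 2)*(l - 1)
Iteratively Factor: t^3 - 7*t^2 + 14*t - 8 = (t - 2)*(t^2 - 5*t + 4) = (t - 2)*(t - 1)*(t - 4)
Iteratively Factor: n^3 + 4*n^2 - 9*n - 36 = (n - 3)*(n^2 + 7*n + 12) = (n - 3)*(n + 4)*(n + 3)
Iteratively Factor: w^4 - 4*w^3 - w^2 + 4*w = (w - 4)*(w^3 - w) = (w - 4)*(w - 1)*(w^2 + w) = (w - 4)*(w - 1)*(w + 1)*(w)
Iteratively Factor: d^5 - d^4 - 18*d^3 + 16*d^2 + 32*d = (d - 4)*(d^4 + 3*d^3 - 6*d^2 - 8*d) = (d - 4)*(d + 1)*(d^3 + 2*d^2 - 8*d) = (d - 4)*(d - 2)*(d + 1)*(d^2 + 4*d) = d*(d - 4)*(d - 2)*(d + 1)*(d + 4)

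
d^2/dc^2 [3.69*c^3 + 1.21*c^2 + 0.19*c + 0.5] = 22.14*c + 2.42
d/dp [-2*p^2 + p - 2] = 1 - 4*p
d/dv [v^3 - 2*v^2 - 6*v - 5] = 3*v^2 - 4*v - 6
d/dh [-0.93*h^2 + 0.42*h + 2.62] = 0.42 - 1.86*h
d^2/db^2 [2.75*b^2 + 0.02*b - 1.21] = 5.50000000000000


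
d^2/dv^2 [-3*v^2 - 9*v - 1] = -6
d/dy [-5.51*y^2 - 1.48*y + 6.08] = -11.02*y - 1.48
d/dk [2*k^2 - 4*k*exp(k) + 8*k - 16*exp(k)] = -4*k*exp(k) + 4*k - 20*exp(k) + 8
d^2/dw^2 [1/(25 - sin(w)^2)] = 2*(2*sin(w)^4 + 47*sin(w)^2 - 25)/(sin(w)^2 - 25)^3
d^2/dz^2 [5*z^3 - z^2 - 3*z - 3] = 30*z - 2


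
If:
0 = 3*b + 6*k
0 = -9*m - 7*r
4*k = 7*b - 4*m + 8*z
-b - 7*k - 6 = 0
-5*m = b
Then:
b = 12/5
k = -6/5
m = -12/25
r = 108/175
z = -147/50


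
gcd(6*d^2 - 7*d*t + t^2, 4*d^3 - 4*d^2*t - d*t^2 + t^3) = -d + t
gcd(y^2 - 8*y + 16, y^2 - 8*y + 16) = y^2 - 8*y + 16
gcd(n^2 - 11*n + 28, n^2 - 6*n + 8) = n - 4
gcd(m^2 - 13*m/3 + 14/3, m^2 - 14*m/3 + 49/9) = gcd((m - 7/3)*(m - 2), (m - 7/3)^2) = m - 7/3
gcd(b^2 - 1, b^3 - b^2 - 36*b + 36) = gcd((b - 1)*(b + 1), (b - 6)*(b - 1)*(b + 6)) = b - 1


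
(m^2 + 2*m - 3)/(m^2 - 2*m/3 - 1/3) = 3*(m + 3)/(3*m + 1)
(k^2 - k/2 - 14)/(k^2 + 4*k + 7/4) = 2*(k - 4)/(2*k + 1)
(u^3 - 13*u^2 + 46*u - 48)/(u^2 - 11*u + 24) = u - 2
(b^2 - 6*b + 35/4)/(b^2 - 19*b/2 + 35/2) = (b - 7/2)/(b - 7)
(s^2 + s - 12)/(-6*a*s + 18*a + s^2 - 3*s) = (s + 4)/(-6*a + s)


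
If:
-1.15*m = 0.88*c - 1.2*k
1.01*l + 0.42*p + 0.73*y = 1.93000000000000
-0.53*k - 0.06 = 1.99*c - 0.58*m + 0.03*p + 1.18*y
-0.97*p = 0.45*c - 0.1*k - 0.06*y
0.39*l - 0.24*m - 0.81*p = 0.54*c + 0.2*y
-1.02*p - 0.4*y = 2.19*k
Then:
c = -0.79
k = -0.47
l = 0.62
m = 0.11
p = 0.41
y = 1.54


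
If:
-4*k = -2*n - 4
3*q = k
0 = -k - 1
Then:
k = -1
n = -4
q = -1/3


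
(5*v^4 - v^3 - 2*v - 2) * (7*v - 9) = 35*v^5 - 52*v^4 + 9*v^3 - 14*v^2 + 4*v + 18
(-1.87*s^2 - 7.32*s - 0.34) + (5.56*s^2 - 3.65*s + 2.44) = 3.69*s^2 - 10.97*s + 2.1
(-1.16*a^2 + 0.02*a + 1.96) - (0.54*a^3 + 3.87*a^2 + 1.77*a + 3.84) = -0.54*a^3 - 5.03*a^2 - 1.75*a - 1.88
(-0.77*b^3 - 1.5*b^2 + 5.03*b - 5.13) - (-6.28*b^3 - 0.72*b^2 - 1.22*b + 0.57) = 5.51*b^3 - 0.78*b^2 + 6.25*b - 5.7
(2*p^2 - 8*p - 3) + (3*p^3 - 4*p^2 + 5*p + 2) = 3*p^3 - 2*p^2 - 3*p - 1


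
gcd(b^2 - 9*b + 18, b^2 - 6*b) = b - 6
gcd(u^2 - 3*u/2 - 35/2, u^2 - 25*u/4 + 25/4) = u - 5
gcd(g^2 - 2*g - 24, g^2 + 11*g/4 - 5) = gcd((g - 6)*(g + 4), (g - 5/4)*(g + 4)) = g + 4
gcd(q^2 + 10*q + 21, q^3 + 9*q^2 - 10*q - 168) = q + 7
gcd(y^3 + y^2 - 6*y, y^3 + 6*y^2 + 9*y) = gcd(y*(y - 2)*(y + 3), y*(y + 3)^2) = y^2 + 3*y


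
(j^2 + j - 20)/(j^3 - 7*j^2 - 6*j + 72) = (j + 5)/(j^2 - 3*j - 18)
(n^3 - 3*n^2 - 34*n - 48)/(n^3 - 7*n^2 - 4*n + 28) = (n^2 - 5*n - 24)/(n^2 - 9*n + 14)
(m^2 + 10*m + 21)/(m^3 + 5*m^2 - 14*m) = (m + 3)/(m*(m - 2))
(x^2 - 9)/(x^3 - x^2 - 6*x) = (x + 3)/(x*(x + 2))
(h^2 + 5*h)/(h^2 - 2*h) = (h + 5)/(h - 2)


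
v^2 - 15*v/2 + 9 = (v - 6)*(v - 3/2)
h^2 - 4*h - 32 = (h - 8)*(h + 4)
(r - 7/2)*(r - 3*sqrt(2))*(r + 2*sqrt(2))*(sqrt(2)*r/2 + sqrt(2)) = sqrt(2)*r^4/2 - 3*sqrt(2)*r^3/4 - r^3 - 19*sqrt(2)*r^2/2 + 3*r^2/2 + 7*r + 9*sqrt(2)*r + 42*sqrt(2)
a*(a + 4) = a^2 + 4*a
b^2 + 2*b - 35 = (b - 5)*(b + 7)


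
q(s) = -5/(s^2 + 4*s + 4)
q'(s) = -5*(-2*s - 4)/(s^2 + 4*s + 4)^2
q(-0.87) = -3.92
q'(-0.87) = 6.93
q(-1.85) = -222.22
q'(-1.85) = 2962.96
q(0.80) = -0.64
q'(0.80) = 0.46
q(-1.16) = -7.09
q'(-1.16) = 16.87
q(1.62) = -0.38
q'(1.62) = 0.21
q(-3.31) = -2.91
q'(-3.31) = -4.45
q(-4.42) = -0.85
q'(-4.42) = -0.71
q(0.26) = -0.98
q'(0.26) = 0.87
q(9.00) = -0.04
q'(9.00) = 0.01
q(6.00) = -0.08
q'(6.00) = 0.02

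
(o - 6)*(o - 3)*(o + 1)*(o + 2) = o^4 - 6*o^3 - 7*o^2 + 36*o + 36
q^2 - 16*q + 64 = (q - 8)^2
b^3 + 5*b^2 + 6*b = b*(b + 2)*(b + 3)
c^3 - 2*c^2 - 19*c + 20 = (c - 5)*(c - 1)*(c + 4)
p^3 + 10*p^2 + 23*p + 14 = (p + 1)*(p + 2)*(p + 7)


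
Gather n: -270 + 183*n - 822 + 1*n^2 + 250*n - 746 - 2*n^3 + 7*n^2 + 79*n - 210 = -2*n^3 + 8*n^2 + 512*n - 2048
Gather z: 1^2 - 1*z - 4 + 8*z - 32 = 7*z - 35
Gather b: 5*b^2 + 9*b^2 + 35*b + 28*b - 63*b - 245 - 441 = 14*b^2 - 686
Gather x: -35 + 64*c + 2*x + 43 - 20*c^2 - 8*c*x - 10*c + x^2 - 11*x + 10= -20*c^2 + 54*c + x^2 + x*(-8*c - 9) + 18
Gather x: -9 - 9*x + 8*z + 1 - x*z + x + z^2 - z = x*(-z - 8) + z^2 + 7*z - 8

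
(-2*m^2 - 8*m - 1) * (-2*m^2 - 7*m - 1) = 4*m^4 + 30*m^3 + 60*m^2 + 15*m + 1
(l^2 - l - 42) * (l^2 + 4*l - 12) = l^4 + 3*l^3 - 58*l^2 - 156*l + 504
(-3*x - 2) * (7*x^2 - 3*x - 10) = -21*x^3 - 5*x^2 + 36*x + 20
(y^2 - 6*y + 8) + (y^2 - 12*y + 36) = 2*y^2 - 18*y + 44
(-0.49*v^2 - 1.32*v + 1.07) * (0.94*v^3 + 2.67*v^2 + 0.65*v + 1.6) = -0.4606*v^5 - 2.5491*v^4 - 2.8371*v^3 + 1.2149*v^2 - 1.4165*v + 1.712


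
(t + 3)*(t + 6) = t^2 + 9*t + 18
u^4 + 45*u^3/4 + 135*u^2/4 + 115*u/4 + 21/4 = (u + 1/4)*(u + 1)*(u + 3)*(u + 7)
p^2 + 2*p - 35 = (p - 5)*(p + 7)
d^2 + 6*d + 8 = (d + 2)*(d + 4)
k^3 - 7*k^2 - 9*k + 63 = (k - 7)*(k - 3)*(k + 3)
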